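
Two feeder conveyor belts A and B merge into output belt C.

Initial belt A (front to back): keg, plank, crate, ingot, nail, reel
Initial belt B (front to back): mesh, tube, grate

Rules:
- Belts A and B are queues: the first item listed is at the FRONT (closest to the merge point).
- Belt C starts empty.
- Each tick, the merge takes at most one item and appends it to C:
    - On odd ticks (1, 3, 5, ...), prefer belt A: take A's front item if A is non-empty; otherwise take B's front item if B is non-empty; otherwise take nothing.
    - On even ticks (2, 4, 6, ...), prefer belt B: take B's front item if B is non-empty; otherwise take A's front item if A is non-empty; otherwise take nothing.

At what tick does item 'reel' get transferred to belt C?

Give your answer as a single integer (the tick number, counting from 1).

Tick 1: prefer A, take keg from A; A=[plank,crate,ingot,nail,reel] B=[mesh,tube,grate] C=[keg]
Tick 2: prefer B, take mesh from B; A=[plank,crate,ingot,nail,reel] B=[tube,grate] C=[keg,mesh]
Tick 3: prefer A, take plank from A; A=[crate,ingot,nail,reel] B=[tube,grate] C=[keg,mesh,plank]
Tick 4: prefer B, take tube from B; A=[crate,ingot,nail,reel] B=[grate] C=[keg,mesh,plank,tube]
Tick 5: prefer A, take crate from A; A=[ingot,nail,reel] B=[grate] C=[keg,mesh,plank,tube,crate]
Tick 6: prefer B, take grate from B; A=[ingot,nail,reel] B=[-] C=[keg,mesh,plank,tube,crate,grate]
Tick 7: prefer A, take ingot from A; A=[nail,reel] B=[-] C=[keg,mesh,plank,tube,crate,grate,ingot]
Tick 8: prefer B, take nail from A; A=[reel] B=[-] C=[keg,mesh,plank,tube,crate,grate,ingot,nail]
Tick 9: prefer A, take reel from A; A=[-] B=[-] C=[keg,mesh,plank,tube,crate,grate,ingot,nail,reel]

Answer: 9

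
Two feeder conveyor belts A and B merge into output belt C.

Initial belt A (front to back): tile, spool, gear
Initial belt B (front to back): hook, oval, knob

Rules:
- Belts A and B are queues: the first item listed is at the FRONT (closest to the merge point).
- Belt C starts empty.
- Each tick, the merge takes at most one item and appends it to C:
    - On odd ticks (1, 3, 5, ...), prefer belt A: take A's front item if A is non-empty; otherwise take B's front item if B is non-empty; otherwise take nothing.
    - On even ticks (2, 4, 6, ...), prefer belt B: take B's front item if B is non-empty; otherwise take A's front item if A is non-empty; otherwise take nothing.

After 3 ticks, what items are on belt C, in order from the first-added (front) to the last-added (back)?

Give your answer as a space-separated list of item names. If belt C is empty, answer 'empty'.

Answer: tile hook spool

Derivation:
Tick 1: prefer A, take tile from A; A=[spool,gear] B=[hook,oval,knob] C=[tile]
Tick 2: prefer B, take hook from B; A=[spool,gear] B=[oval,knob] C=[tile,hook]
Tick 3: prefer A, take spool from A; A=[gear] B=[oval,knob] C=[tile,hook,spool]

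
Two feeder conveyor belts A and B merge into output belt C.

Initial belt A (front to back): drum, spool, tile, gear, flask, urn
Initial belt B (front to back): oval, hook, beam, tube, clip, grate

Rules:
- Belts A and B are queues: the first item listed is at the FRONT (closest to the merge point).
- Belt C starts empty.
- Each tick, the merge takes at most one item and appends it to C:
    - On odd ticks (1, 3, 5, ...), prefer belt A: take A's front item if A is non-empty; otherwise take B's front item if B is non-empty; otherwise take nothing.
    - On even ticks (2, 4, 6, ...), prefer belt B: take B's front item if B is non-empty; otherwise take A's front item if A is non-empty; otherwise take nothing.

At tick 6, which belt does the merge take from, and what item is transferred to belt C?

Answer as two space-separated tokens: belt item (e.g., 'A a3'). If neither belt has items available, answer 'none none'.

Answer: B beam

Derivation:
Tick 1: prefer A, take drum from A; A=[spool,tile,gear,flask,urn] B=[oval,hook,beam,tube,clip,grate] C=[drum]
Tick 2: prefer B, take oval from B; A=[spool,tile,gear,flask,urn] B=[hook,beam,tube,clip,grate] C=[drum,oval]
Tick 3: prefer A, take spool from A; A=[tile,gear,flask,urn] B=[hook,beam,tube,clip,grate] C=[drum,oval,spool]
Tick 4: prefer B, take hook from B; A=[tile,gear,flask,urn] B=[beam,tube,clip,grate] C=[drum,oval,spool,hook]
Tick 5: prefer A, take tile from A; A=[gear,flask,urn] B=[beam,tube,clip,grate] C=[drum,oval,spool,hook,tile]
Tick 6: prefer B, take beam from B; A=[gear,flask,urn] B=[tube,clip,grate] C=[drum,oval,spool,hook,tile,beam]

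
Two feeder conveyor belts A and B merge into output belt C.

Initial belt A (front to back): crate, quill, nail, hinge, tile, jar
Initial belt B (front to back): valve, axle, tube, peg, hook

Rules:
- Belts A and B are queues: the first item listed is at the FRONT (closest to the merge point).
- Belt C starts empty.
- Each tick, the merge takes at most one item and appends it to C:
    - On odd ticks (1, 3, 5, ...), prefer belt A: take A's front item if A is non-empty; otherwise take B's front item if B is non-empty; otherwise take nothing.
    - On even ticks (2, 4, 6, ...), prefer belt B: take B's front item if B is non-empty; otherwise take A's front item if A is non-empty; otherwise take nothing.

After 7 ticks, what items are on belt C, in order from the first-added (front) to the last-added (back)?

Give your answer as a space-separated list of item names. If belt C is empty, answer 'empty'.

Tick 1: prefer A, take crate from A; A=[quill,nail,hinge,tile,jar] B=[valve,axle,tube,peg,hook] C=[crate]
Tick 2: prefer B, take valve from B; A=[quill,nail,hinge,tile,jar] B=[axle,tube,peg,hook] C=[crate,valve]
Tick 3: prefer A, take quill from A; A=[nail,hinge,tile,jar] B=[axle,tube,peg,hook] C=[crate,valve,quill]
Tick 4: prefer B, take axle from B; A=[nail,hinge,tile,jar] B=[tube,peg,hook] C=[crate,valve,quill,axle]
Tick 5: prefer A, take nail from A; A=[hinge,tile,jar] B=[tube,peg,hook] C=[crate,valve,quill,axle,nail]
Tick 6: prefer B, take tube from B; A=[hinge,tile,jar] B=[peg,hook] C=[crate,valve,quill,axle,nail,tube]
Tick 7: prefer A, take hinge from A; A=[tile,jar] B=[peg,hook] C=[crate,valve,quill,axle,nail,tube,hinge]

Answer: crate valve quill axle nail tube hinge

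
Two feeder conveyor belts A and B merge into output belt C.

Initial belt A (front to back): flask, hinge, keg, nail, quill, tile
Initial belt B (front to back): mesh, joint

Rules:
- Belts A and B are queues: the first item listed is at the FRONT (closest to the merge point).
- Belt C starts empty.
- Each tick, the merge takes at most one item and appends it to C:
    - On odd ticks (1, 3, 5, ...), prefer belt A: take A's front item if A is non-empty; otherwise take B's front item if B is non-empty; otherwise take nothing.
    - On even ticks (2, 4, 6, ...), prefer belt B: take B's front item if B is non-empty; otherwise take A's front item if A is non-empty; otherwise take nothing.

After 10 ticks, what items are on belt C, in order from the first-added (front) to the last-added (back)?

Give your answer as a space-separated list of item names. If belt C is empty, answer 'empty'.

Tick 1: prefer A, take flask from A; A=[hinge,keg,nail,quill,tile] B=[mesh,joint] C=[flask]
Tick 2: prefer B, take mesh from B; A=[hinge,keg,nail,quill,tile] B=[joint] C=[flask,mesh]
Tick 3: prefer A, take hinge from A; A=[keg,nail,quill,tile] B=[joint] C=[flask,mesh,hinge]
Tick 4: prefer B, take joint from B; A=[keg,nail,quill,tile] B=[-] C=[flask,mesh,hinge,joint]
Tick 5: prefer A, take keg from A; A=[nail,quill,tile] B=[-] C=[flask,mesh,hinge,joint,keg]
Tick 6: prefer B, take nail from A; A=[quill,tile] B=[-] C=[flask,mesh,hinge,joint,keg,nail]
Tick 7: prefer A, take quill from A; A=[tile] B=[-] C=[flask,mesh,hinge,joint,keg,nail,quill]
Tick 8: prefer B, take tile from A; A=[-] B=[-] C=[flask,mesh,hinge,joint,keg,nail,quill,tile]
Tick 9: prefer A, both empty, nothing taken; A=[-] B=[-] C=[flask,mesh,hinge,joint,keg,nail,quill,tile]
Tick 10: prefer B, both empty, nothing taken; A=[-] B=[-] C=[flask,mesh,hinge,joint,keg,nail,quill,tile]

Answer: flask mesh hinge joint keg nail quill tile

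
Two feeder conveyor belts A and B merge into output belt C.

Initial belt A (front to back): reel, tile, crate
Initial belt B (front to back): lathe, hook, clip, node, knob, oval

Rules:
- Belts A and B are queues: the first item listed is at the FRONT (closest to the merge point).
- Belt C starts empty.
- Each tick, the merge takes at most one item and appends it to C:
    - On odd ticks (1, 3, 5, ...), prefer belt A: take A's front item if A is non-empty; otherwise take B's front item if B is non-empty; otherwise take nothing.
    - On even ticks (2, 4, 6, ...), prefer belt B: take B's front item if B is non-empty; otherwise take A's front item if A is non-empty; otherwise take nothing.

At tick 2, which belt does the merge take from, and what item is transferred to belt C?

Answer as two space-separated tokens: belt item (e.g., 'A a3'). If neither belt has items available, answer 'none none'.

Answer: B lathe

Derivation:
Tick 1: prefer A, take reel from A; A=[tile,crate] B=[lathe,hook,clip,node,knob,oval] C=[reel]
Tick 2: prefer B, take lathe from B; A=[tile,crate] B=[hook,clip,node,knob,oval] C=[reel,lathe]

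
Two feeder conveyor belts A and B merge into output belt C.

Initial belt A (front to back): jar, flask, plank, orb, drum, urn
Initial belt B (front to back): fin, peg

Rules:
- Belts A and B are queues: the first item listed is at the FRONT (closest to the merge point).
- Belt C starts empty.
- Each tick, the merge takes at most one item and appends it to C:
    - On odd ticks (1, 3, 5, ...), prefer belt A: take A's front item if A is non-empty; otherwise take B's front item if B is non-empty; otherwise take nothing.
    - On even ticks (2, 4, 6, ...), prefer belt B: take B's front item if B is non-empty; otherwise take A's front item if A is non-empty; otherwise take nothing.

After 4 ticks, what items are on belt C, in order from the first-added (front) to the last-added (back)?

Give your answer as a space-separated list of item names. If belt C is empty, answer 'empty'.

Tick 1: prefer A, take jar from A; A=[flask,plank,orb,drum,urn] B=[fin,peg] C=[jar]
Tick 2: prefer B, take fin from B; A=[flask,plank,orb,drum,urn] B=[peg] C=[jar,fin]
Tick 3: prefer A, take flask from A; A=[plank,orb,drum,urn] B=[peg] C=[jar,fin,flask]
Tick 4: prefer B, take peg from B; A=[plank,orb,drum,urn] B=[-] C=[jar,fin,flask,peg]

Answer: jar fin flask peg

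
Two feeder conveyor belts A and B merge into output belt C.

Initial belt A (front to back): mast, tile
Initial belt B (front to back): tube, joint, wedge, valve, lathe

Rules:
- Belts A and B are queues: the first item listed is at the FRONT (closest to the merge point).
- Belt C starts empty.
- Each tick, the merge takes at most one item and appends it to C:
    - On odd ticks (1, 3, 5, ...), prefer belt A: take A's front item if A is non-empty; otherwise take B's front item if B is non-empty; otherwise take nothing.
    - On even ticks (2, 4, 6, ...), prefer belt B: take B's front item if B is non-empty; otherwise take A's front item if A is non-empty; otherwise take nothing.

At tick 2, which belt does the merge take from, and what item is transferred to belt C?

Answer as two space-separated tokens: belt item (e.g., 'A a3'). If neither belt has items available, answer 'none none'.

Tick 1: prefer A, take mast from A; A=[tile] B=[tube,joint,wedge,valve,lathe] C=[mast]
Tick 2: prefer B, take tube from B; A=[tile] B=[joint,wedge,valve,lathe] C=[mast,tube]

Answer: B tube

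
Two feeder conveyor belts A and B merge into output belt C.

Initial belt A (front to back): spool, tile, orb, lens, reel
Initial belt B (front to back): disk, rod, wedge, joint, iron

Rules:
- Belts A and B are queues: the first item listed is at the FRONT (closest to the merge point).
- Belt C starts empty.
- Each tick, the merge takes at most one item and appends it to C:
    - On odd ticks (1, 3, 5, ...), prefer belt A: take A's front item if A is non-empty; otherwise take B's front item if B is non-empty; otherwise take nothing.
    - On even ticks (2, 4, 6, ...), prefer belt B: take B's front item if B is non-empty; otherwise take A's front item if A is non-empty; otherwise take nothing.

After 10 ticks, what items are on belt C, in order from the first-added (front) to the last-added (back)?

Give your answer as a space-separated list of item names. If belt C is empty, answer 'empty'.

Answer: spool disk tile rod orb wedge lens joint reel iron

Derivation:
Tick 1: prefer A, take spool from A; A=[tile,orb,lens,reel] B=[disk,rod,wedge,joint,iron] C=[spool]
Tick 2: prefer B, take disk from B; A=[tile,orb,lens,reel] B=[rod,wedge,joint,iron] C=[spool,disk]
Tick 3: prefer A, take tile from A; A=[orb,lens,reel] B=[rod,wedge,joint,iron] C=[spool,disk,tile]
Tick 4: prefer B, take rod from B; A=[orb,lens,reel] B=[wedge,joint,iron] C=[spool,disk,tile,rod]
Tick 5: prefer A, take orb from A; A=[lens,reel] B=[wedge,joint,iron] C=[spool,disk,tile,rod,orb]
Tick 6: prefer B, take wedge from B; A=[lens,reel] B=[joint,iron] C=[spool,disk,tile,rod,orb,wedge]
Tick 7: prefer A, take lens from A; A=[reel] B=[joint,iron] C=[spool,disk,tile,rod,orb,wedge,lens]
Tick 8: prefer B, take joint from B; A=[reel] B=[iron] C=[spool,disk,tile,rod,orb,wedge,lens,joint]
Tick 9: prefer A, take reel from A; A=[-] B=[iron] C=[spool,disk,tile,rod,orb,wedge,lens,joint,reel]
Tick 10: prefer B, take iron from B; A=[-] B=[-] C=[spool,disk,tile,rod,orb,wedge,lens,joint,reel,iron]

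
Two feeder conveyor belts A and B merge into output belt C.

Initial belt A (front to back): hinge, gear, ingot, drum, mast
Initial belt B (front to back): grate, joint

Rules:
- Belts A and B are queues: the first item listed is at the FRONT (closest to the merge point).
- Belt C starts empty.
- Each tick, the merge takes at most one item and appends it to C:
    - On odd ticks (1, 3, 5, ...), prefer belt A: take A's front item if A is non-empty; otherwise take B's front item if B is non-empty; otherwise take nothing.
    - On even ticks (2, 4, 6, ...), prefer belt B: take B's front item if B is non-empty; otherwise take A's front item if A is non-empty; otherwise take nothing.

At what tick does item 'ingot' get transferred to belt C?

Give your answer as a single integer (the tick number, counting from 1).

Tick 1: prefer A, take hinge from A; A=[gear,ingot,drum,mast] B=[grate,joint] C=[hinge]
Tick 2: prefer B, take grate from B; A=[gear,ingot,drum,mast] B=[joint] C=[hinge,grate]
Tick 3: prefer A, take gear from A; A=[ingot,drum,mast] B=[joint] C=[hinge,grate,gear]
Tick 4: prefer B, take joint from B; A=[ingot,drum,mast] B=[-] C=[hinge,grate,gear,joint]
Tick 5: prefer A, take ingot from A; A=[drum,mast] B=[-] C=[hinge,grate,gear,joint,ingot]

Answer: 5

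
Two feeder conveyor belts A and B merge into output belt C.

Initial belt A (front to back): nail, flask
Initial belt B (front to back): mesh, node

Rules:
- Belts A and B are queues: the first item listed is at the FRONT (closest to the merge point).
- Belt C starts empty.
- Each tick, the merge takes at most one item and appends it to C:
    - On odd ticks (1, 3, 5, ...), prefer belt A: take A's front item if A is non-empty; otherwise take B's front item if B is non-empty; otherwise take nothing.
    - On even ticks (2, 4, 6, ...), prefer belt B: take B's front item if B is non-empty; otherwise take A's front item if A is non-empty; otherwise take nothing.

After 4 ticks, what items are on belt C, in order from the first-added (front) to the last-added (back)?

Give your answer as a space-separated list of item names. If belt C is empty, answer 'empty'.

Tick 1: prefer A, take nail from A; A=[flask] B=[mesh,node] C=[nail]
Tick 2: prefer B, take mesh from B; A=[flask] B=[node] C=[nail,mesh]
Tick 3: prefer A, take flask from A; A=[-] B=[node] C=[nail,mesh,flask]
Tick 4: prefer B, take node from B; A=[-] B=[-] C=[nail,mesh,flask,node]

Answer: nail mesh flask node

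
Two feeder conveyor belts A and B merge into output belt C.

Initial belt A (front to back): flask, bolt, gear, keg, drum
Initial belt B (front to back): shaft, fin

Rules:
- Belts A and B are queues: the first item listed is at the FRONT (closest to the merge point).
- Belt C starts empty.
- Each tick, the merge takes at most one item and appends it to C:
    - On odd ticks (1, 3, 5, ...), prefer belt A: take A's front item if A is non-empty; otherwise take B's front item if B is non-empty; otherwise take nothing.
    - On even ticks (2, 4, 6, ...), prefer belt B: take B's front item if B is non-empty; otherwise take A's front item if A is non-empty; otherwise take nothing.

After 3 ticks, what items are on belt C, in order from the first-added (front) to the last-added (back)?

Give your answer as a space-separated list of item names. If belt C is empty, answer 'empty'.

Answer: flask shaft bolt

Derivation:
Tick 1: prefer A, take flask from A; A=[bolt,gear,keg,drum] B=[shaft,fin] C=[flask]
Tick 2: prefer B, take shaft from B; A=[bolt,gear,keg,drum] B=[fin] C=[flask,shaft]
Tick 3: prefer A, take bolt from A; A=[gear,keg,drum] B=[fin] C=[flask,shaft,bolt]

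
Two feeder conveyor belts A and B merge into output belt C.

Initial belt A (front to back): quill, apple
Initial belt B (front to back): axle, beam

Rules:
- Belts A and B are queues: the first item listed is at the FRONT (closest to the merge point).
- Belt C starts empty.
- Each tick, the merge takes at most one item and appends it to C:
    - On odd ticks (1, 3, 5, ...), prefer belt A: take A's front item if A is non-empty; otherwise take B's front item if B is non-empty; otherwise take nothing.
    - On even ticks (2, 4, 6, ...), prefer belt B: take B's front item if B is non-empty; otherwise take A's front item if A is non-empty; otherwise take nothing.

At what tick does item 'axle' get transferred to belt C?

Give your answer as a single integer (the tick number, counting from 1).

Tick 1: prefer A, take quill from A; A=[apple] B=[axle,beam] C=[quill]
Tick 2: prefer B, take axle from B; A=[apple] B=[beam] C=[quill,axle]

Answer: 2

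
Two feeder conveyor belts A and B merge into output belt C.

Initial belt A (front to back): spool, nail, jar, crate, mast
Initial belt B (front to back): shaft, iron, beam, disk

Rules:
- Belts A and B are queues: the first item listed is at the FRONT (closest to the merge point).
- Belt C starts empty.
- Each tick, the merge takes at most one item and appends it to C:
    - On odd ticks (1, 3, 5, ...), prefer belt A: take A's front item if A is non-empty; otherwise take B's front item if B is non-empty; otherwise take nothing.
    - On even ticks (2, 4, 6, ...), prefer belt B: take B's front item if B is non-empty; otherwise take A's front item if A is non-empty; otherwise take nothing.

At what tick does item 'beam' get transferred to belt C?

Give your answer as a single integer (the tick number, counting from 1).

Tick 1: prefer A, take spool from A; A=[nail,jar,crate,mast] B=[shaft,iron,beam,disk] C=[spool]
Tick 2: prefer B, take shaft from B; A=[nail,jar,crate,mast] B=[iron,beam,disk] C=[spool,shaft]
Tick 3: prefer A, take nail from A; A=[jar,crate,mast] B=[iron,beam,disk] C=[spool,shaft,nail]
Tick 4: prefer B, take iron from B; A=[jar,crate,mast] B=[beam,disk] C=[spool,shaft,nail,iron]
Tick 5: prefer A, take jar from A; A=[crate,mast] B=[beam,disk] C=[spool,shaft,nail,iron,jar]
Tick 6: prefer B, take beam from B; A=[crate,mast] B=[disk] C=[spool,shaft,nail,iron,jar,beam]

Answer: 6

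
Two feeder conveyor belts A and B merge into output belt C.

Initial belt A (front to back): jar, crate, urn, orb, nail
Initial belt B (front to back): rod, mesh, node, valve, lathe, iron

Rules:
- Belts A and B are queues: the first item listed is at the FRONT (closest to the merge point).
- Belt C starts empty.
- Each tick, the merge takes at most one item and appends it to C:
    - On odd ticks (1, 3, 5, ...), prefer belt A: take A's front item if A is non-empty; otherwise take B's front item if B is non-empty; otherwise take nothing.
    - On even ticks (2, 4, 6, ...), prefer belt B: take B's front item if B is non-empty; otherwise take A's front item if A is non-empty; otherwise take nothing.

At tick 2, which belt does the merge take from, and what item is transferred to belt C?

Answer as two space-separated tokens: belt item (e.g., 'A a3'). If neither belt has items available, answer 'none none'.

Tick 1: prefer A, take jar from A; A=[crate,urn,orb,nail] B=[rod,mesh,node,valve,lathe,iron] C=[jar]
Tick 2: prefer B, take rod from B; A=[crate,urn,orb,nail] B=[mesh,node,valve,lathe,iron] C=[jar,rod]

Answer: B rod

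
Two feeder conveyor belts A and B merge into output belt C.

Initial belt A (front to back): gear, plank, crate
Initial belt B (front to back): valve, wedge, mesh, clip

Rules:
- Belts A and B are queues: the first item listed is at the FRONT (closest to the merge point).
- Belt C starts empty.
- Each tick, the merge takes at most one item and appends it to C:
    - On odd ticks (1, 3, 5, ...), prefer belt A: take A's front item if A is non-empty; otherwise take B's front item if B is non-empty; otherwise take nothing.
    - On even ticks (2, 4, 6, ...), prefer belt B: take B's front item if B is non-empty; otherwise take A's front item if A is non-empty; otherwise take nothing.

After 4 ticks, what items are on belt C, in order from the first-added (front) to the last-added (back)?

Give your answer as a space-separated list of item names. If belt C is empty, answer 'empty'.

Tick 1: prefer A, take gear from A; A=[plank,crate] B=[valve,wedge,mesh,clip] C=[gear]
Tick 2: prefer B, take valve from B; A=[plank,crate] B=[wedge,mesh,clip] C=[gear,valve]
Tick 3: prefer A, take plank from A; A=[crate] B=[wedge,mesh,clip] C=[gear,valve,plank]
Tick 4: prefer B, take wedge from B; A=[crate] B=[mesh,clip] C=[gear,valve,plank,wedge]

Answer: gear valve plank wedge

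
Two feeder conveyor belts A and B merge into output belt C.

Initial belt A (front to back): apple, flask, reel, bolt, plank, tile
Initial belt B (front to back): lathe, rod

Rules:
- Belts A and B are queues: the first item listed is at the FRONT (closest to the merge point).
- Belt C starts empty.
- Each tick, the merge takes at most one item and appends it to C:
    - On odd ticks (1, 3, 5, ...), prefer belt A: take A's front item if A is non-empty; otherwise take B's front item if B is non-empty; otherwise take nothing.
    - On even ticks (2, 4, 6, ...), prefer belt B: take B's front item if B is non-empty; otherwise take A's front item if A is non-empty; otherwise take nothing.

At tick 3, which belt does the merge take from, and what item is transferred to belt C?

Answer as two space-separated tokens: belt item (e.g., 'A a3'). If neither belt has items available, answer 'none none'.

Answer: A flask

Derivation:
Tick 1: prefer A, take apple from A; A=[flask,reel,bolt,plank,tile] B=[lathe,rod] C=[apple]
Tick 2: prefer B, take lathe from B; A=[flask,reel,bolt,plank,tile] B=[rod] C=[apple,lathe]
Tick 3: prefer A, take flask from A; A=[reel,bolt,plank,tile] B=[rod] C=[apple,lathe,flask]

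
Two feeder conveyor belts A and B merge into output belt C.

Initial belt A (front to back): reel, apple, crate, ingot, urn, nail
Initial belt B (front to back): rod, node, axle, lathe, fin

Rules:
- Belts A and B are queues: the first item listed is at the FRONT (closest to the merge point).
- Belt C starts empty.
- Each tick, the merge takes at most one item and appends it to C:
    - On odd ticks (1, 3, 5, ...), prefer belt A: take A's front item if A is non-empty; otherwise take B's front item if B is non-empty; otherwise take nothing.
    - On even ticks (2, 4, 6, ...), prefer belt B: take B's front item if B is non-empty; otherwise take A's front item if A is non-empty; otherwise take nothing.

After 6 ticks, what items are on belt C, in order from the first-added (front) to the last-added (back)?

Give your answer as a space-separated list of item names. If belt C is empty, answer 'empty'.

Answer: reel rod apple node crate axle

Derivation:
Tick 1: prefer A, take reel from A; A=[apple,crate,ingot,urn,nail] B=[rod,node,axle,lathe,fin] C=[reel]
Tick 2: prefer B, take rod from B; A=[apple,crate,ingot,urn,nail] B=[node,axle,lathe,fin] C=[reel,rod]
Tick 3: prefer A, take apple from A; A=[crate,ingot,urn,nail] B=[node,axle,lathe,fin] C=[reel,rod,apple]
Tick 4: prefer B, take node from B; A=[crate,ingot,urn,nail] B=[axle,lathe,fin] C=[reel,rod,apple,node]
Tick 5: prefer A, take crate from A; A=[ingot,urn,nail] B=[axle,lathe,fin] C=[reel,rod,apple,node,crate]
Tick 6: prefer B, take axle from B; A=[ingot,urn,nail] B=[lathe,fin] C=[reel,rod,apple,node,crate,axle]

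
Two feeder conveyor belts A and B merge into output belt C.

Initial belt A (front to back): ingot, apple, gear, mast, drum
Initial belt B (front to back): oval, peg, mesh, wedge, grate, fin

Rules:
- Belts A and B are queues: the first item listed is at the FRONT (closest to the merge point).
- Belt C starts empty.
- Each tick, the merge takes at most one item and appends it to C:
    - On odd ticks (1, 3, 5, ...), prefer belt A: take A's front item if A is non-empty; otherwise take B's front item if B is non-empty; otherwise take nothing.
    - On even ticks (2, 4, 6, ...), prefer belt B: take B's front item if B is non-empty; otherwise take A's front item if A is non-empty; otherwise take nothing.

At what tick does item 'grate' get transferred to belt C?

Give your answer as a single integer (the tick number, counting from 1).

Tick 1: prefer A, take ingot from A; A=[apple,gear,mast,drum] B=[oval,peg,mesh,wedge,grate,fin] C=[ingot]
Tick 2: prefer B, take oval from B; A=[apple,gear,mast,drum] B=[peg,mesh,wedge,grate,fin] C=[ingot,oval]
Tick 3: prefer A, take apple from A; A=[gear,mast,drum] B=[peg,mesh,wedge,grate,fin] C=[ingot,oval,apple]
Tick 4: prefer B, take peg from B; A=[gear,mast,drum] B=[mesh,wedge,grate,fin] C=[ingot,oval,apple,peg]
Tick 5: prefer A, take gear from A; A=[mast,drum] B=[mesh,wedge,grate,fin] C=[ingot,oval,apple,peg,gear]
Tick 6: prefer B, take mesh from B; A=[mast,drum] B=[wedge,grate,fin] C=[ingot,oval,apple,peg,gear,mesh]
Tick 7: prefer A, take mast from A; A=[drum] B=[wedge,grate,fin] C=[ingot,oval,apple,peg,gear,mesh,mast]
Tick 8: prefer B, take wedge from B; A=[drum] B=[grate,fin] C=[ingot,oval,apple,peg,gear,mesh,mast,wedge]
Tick 9: prefer A, take drum from A; A=[-] B=[grate,fin] C=[ingot,oval,apple,peg,gear,mesh,mast,wedge,drum]
Tick 10: prefer B, take grate from B; A=[-] B=[fin] C=[ingot,oval,apple,peg,gear,mesh,mast,wedge,drum,grate]

Answer: 10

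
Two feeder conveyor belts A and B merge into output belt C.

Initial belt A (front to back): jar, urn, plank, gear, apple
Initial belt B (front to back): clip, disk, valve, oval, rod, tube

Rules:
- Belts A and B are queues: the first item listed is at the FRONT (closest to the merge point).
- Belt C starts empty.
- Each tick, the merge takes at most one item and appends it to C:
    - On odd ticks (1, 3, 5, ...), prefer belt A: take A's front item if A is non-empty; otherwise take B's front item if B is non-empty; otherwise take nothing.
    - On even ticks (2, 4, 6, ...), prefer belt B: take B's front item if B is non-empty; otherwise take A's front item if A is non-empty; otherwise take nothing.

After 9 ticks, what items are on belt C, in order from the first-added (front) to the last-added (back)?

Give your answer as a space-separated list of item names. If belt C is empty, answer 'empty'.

Tick 1: prefer A, take jar from A; A=[urn,plank,gear,apple] B=[clip,disk,valve,oval,rod,tube] C=[jar]
Tick 2: prefer B, take clip from B; A=[urn,plank,gear,apple] B=[disk,valve,oval,rod,tube] C=[jar,clip]
Tick 3: prefer A, take urn from A; A=[plank,gear,apple] B=[disk,valve,oval,rod,tube] C=[jar,clip,urn]
Tick 4: prefer B, take disk from B; A=[plank,gear,apple] B=[valve,oval,rod,tube] C=[jar,clip,urn,disk]
Tick 5: prefer A, take plank from A; A=[gear,apple] B=[valve,oval,rod,tube] C=[jar,clip,urn,disk,plank]
Tick 6: prefer B, take valve from B; A=[gear,apple] B=[oval,rod,tube] C=[jar,clip,urn,disk,plank,valve]
Tick 7: prefer A, take gear from A; A=[apple] B=[oval,rod,tube] C=[jar,clip,urn,disk,plank,valve,gear]
Tick 8: prefer B, take oval from B; A=[apple] B=[rod,tube] C=[jar,clip,urn,disk,plank,valve,gear,oval]
Tick 9: prefer A, take apple from A; A=[-] B=[rod,tube] C=[jar,clip,urn,disk,plank,valve,gear,oval,apple]

Answer: jar clip urn disk plank valve gear oval apple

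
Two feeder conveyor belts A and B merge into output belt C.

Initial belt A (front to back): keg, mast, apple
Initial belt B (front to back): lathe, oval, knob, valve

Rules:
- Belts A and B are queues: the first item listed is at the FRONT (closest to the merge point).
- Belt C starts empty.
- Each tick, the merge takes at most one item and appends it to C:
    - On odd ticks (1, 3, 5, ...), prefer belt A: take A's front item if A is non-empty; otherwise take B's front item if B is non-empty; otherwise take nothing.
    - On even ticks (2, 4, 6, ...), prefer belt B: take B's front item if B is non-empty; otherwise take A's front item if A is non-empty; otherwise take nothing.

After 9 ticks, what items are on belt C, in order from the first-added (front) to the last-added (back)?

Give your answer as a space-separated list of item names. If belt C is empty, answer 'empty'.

Answer: keg lathe mast oval apple knob valve

Derivation:
Tick 1: prefer A, take keg from A; A=[mast,apple] B=[lathe,oval,knob,valve] C=[keg]
Tick 2: prefer B, take lathe from B; A=[mast,apple] B=[oval,knob,valve] C=[keg,lathe]
Tick 3: prefer A, take mast from A; A=[apple] B=[oval,knob,valve] C=[keg,lathe,mast]
Tick 4: prefer B, take oval from B; A=[apple] B=[knob,valve] C=[keg,lathe,mast,oval]
Tick 5: prefer A, take apple from A; A=[-] B=[knob,valve] C=[keg,lathe,mast,oval,apple]
Tick 6: prefer B, take knob from B; A=[-] B=[valve] C=[keg,lathe,mast,oval,apple,knob]
Tick 7: prefer A, take valve from B; A=[-] B=[-] C=[keg,lathe,mast,oval,apple,knob,valve]
Tick 8: prefer B, both empty, nothing taken; A=[-] B=[-] C=[keg,lathe,mast,oval,apple,knob,valve]
Tick 9: prefer A, both empty, nothing taken; A=[-] B=[-] C=[keg,lathe,mast,oval,apple,knob,valve]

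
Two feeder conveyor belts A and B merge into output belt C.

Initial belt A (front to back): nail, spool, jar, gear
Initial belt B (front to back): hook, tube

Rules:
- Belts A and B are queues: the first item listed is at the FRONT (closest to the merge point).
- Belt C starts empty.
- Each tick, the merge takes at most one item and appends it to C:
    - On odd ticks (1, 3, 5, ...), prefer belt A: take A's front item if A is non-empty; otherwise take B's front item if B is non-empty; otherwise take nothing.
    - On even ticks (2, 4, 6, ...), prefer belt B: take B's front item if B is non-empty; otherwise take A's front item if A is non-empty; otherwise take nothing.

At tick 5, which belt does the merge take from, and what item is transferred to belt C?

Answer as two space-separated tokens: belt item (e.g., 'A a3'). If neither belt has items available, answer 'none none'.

Tick 1: prefer A, take nail from A; A=[spool,jar,gear] B=[hook,tube] C=[nail]
Tick 2: prefer B, take hook from B; A=[spool,jar,gear] B=[tube] C=[nail,hook]
Tick 3: prefer A, take spool from A; A=[jar,gear] B=[tube] C=[nail,hook,spool]
Tick 4: prefer B, take tube from B; A=[jar,gear] B=[-] C=[nail,hook,spool,tube]
Tick 5: prefer A, take jar from A; A=[gear] B=[-] C=[nail,hook,spool,tube,jar]

Answer: A jar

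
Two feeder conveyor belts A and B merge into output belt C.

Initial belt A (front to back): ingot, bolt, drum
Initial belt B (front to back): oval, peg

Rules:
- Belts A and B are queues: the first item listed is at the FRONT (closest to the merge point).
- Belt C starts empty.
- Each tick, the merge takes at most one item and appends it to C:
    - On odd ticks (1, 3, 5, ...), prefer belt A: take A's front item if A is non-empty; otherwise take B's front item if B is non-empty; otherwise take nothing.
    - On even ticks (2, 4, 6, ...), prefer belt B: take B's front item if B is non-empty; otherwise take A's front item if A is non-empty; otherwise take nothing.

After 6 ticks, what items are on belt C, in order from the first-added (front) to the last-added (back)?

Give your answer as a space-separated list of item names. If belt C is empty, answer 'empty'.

Answer: ingot oval bolt peg drum

Derivation:
Tick 1: prefer A, take ingot from A; A=[bolt,drum] B=[oval,peg] C=[ingot]
Tick 2: prefer B, take oval from B; A=[bolt,drum] B=[peg] C=[ingot,oval]
Tick 3: prefer A, take bolt from A; A=[drum] B=[peg] C=[ingot,oval,bolt]
Tick 4: prefer B, take peg from B; A=[drum] B=[-] C=[ingot,oval,bolt,peg]
Tick 5: prefer A, take drum from A; A=[-] B=[-] C=[ingot,oval,bolt,peg,drum]
Tick 6: prefer B, both empty, nothing taken; A=[-] B=[-] C=[ingot,oval,bolt,peg,drum]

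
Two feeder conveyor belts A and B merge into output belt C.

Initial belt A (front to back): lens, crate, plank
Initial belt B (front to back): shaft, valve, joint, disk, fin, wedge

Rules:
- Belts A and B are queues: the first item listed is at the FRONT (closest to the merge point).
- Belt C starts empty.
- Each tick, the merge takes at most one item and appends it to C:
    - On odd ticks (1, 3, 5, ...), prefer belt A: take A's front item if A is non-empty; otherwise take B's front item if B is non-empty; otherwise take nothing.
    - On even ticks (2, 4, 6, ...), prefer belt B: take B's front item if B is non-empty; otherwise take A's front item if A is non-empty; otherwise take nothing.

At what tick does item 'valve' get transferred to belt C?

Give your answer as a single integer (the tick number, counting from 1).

Tick 1: prefer A, take lens from A; A=[crate,plank] B=[shaft,valve,joint,disk,fin,wedge] C=[lens]
Tick 2: prefer B, take shaft from B; A=[crate,plank] B=[valve,joint,disk,fin,wedge] C=[lens,shaft]
Tick 3: prefer A, take crate from A; A=[plank] B=[valve,joint,disk,fin,wedge] C=[lens,shaft,crate]
Tick 4: prefer B, take valve from B; A=[plank] B=[joint,disk,fin,wedge] C=[lens,shaft,crate,valve]

Answer: 4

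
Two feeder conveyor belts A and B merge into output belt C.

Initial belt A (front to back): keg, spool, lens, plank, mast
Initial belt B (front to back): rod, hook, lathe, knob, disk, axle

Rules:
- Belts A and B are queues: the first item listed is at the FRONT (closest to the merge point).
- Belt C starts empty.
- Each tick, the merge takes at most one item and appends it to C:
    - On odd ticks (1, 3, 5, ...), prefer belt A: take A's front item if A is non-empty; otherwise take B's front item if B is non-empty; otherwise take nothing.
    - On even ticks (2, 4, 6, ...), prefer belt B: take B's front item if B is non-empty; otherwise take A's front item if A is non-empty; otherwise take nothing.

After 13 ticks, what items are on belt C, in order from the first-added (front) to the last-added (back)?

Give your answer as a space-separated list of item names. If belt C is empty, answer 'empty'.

Answer: keg rod spool hook lens lathe plank knob mast disk axle

Derivation:
Tick 1: prefer A, take keg from A; A=[spool,lens,plank,mast] B=[rod,hook,lathe,knob,disk,axle] C=[keg]
Tick 2: prefer B, take rod from B; A=[spool,lens,plank,mast] B=[hook,lathe,knob,disk,axle] C=[keg,rod]
Tick 3: prefer A, take spool from A; A=[lens,plank,mast] B=[hook,lathe,knob,disk,axle] C=[keg,rod,spool]
Tick 4: prefer B, take hook from B; A=[lens,plank,mast] B=[lathe,knob,disk,axle] C=[keg,rod,spool,hook]
Tick 5: prefer A, take lens from A; A=[plank,mast] B=[lathe,knob,disk,axle] C=[keg,rod,spool,hook,lens]
Tick 6: prefer B, take lathe from B; A=[plank,mast] B=[knob,disk,axle] C=[keg,rod,spool,hook,lens,lathe]
Tick 7: prefer A, take plank from A; A=[mast] B=[knob,disk,axle] C=[keg,rod,spool,hook,lens,lathe,plank]
Tick 8: prefer B, take knob from B; A=[mast] B=[disk,axle] C=[keg,rod,spool,hook,lens,lathe,plank,knob]
Tick 9: prefer A, take mast from A; A=[-] B=[disk,axle] C=[keg,rod,spool,hook,lens,lathe,plank,knob,mast]
Tick 10: prefer B, take disk from B; A=[-] B=[axle] C=[keg,rod,spool,hook,lens,lathe,plank,knob,mast,disk]
Tick 11: prefer A, take axle from B; A=[-] B=[-] C=[keg,rod,spool,hook,lens,lathe,plank,knob,mast,disk,axle]
Tick 12: prefer B, both empty, nothing taken; A=[-] B=[-] C=[keg,rod,spool,hook,lens,lathe,plank,knob,mast,disk,axle]
Tick 13: prefer A, both empty, nothing taken; A=[-] B=[-] C=[keg,rod,spool,hook,lens,lathe,plank,knob,mast,disk,axle]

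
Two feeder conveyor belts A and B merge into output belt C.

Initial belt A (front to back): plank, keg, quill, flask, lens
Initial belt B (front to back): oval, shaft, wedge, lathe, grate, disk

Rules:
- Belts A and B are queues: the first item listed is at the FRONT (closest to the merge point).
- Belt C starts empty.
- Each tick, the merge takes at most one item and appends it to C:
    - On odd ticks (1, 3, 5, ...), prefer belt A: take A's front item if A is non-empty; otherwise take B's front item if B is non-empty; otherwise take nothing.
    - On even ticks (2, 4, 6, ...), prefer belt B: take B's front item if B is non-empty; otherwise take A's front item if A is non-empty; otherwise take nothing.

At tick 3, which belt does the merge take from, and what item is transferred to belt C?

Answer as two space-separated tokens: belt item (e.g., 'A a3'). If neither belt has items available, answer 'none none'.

Answer: A keg

Derivation:
Tick 1: prefer A, take plank from A; A=[keg,quill,flask,lens] B=[oval,shaft,wedge,lathe,grate,disk] C=[plank]
Tick 2: prefer B, take oval from B; A=[keg,quill,flask,lens] B=[shaft,wedge,lathe,grate,disk] C=[plank,oval]
Tick 3: prefer A, take keg from A; A=[quill,flask,lens] B=[shaft,wedge,lathe,grate,disk] C=[plank,oval,keg]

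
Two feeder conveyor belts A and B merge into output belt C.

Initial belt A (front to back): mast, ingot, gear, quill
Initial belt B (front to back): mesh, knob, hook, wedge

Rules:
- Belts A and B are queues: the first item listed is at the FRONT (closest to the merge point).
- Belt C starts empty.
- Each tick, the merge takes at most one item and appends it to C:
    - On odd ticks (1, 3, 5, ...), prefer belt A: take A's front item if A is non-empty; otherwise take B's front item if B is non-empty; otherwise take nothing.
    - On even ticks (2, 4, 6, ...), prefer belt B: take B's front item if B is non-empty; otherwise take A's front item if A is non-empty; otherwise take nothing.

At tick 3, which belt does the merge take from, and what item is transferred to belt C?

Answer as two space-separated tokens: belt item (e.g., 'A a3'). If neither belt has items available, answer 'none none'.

Tick 1: prefer A, take mast from A; A=[ingot,gear,quill] B=[mesh,knob,hook,wedge] C=[mast]
Tick 2: prefer B, take mesh from B; A=[ingot,gear,quill] B=[knob,hook,wedge] C=[mast,mesh]
Tick 3: prefer A, take ingot from A; A=[gear,quill] B=[knob,hook,wedge] C=[mast,mesh,ingot]

Answer: A ingot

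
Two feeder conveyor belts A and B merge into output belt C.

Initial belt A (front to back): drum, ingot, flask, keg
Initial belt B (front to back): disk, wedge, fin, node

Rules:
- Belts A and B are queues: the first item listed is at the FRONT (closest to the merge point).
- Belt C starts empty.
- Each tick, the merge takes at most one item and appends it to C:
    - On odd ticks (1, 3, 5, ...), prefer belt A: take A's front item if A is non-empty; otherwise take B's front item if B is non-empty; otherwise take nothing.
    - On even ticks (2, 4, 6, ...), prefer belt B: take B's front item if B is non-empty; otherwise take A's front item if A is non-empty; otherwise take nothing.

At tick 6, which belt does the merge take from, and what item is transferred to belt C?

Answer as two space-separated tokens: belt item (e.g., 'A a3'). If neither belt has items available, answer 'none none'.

Answer: B fin

Derivation:
Tick 1: prefer A, take drum from A; A=[ingot,flask,keg] B=[disk,wedge,fin,node] C=[drum]
Tick 2: prefer B, take disk from B; A=[ingot,flask,keg] B=[wedge,fin,node] C=[drum,disk]
Tick 3: prefer A, take ingot from A; A=[flask,keg] B=[wedge,fin,node] C=[drum,disk,ingot]
Tick 4: prefer B, take wedge from B; A=[flask,keg] B=[fin,node] C=[drum,disk,ingot,wedge]
Tick 5: prefer A, take flask from A; A=[keg] B=[fin,node] C=[drum,disk,ingot,wedge,flask]
Tick 6: prefer B, take fin from B; A=[keg] B=[node] C=[drum,disk,ingot,wedge,flask,fin]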